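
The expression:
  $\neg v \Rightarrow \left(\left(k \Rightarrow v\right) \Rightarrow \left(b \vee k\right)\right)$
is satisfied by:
  {b: True, k: True, v: True}
  {b: True, k: True, v: False}
  {b: True, v: True, k: False}
  {b: True, v: False, k: False}
  {k: True, v: True, b: False}
  {k: True, v: False, b: False}
  {v: True, k: False, b: False}


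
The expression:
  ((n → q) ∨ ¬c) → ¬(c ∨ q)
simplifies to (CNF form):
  ¬q ∧ (n ∨ ¬c)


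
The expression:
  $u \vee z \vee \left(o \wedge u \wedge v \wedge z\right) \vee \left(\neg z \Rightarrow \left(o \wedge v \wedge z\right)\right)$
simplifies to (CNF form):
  $u \vee z$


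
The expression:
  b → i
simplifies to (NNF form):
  i ∨ ¬b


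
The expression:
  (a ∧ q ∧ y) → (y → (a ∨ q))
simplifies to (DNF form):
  True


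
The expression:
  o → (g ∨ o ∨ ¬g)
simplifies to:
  True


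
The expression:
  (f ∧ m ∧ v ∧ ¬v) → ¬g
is always true.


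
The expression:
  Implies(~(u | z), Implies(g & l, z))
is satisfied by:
  {z: True, u: True, l: False, g: False}
  {z: True, l: False, u: False, g: False}
  {u: True, z: False, l: False, g: False}
  {z: False, l: False, u: False, g: False}
  {g: True, z: True, u: True, l: False}
  {g: True, z: True, l: False, u: False}
  {g: True, u: True, z: False, l: False}
  {g: True, z: False, l: False, u: False}
  {z: True, l: True, u: True, g: False}
  {z: True, l: True, g: False, u: False}
  {l: True, u: True, g: False, z: False}
  {l: True, g: False, u: False, z: False}
  {z: True, l: True, g: True, u: True}
  {z: True, l: True, g: True, u: False}
  {l: True, g: True, u: True, z: False}


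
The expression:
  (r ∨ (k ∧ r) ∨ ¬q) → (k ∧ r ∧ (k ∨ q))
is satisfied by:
  {k: True, q: True, r: False}
  {q: True, r: False, k: False}
  {k: True, q: True, r: True}
  {k: True, r: True, q: False}


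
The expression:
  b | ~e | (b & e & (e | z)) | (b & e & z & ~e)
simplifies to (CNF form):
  b | ~e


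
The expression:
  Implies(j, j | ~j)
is always true.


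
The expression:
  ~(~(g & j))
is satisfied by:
  {j: True, g: True}


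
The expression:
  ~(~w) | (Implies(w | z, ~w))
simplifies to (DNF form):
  True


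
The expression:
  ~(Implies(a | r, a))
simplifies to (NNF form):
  r & ~a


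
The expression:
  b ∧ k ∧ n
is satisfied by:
  {b: True, n: True, k: True}


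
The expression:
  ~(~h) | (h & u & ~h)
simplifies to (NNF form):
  h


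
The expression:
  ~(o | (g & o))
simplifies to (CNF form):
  ~o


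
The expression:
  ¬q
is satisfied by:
  {q: False}


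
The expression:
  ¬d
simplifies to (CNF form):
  ¬d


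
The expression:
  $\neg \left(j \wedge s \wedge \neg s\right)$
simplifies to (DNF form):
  $\text{True}$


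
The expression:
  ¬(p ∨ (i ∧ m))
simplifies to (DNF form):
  (¬i ∧ ¬p) ∨ (¬m ∧ ¬p)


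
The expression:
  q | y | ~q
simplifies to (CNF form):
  True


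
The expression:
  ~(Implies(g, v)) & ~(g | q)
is never true.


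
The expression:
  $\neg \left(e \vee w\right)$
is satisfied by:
  {e: False, w: False}


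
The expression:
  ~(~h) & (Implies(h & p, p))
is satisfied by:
  {h: True}


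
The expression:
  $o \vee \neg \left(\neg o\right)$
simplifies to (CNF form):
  $o$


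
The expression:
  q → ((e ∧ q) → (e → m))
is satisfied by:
  {m: True, e: False, q: False}
  {e: False, q: False, m: False}
  {m: True, q: True, e: False}
  {q: True, e: False, m: False}
  {m: True, e: True, q: False}
  {e: True, m: False, q: False}
  {m: True, q: True, e: True}


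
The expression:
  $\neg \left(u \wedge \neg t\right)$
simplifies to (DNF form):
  $t \vee \neg u$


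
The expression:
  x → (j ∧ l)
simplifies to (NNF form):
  (j ∧ l) ∨ ¬x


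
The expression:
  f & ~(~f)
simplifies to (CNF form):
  f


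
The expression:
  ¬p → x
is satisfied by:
  {x: True, p: True}
  {x: True, p: False}
  {p: True, x: False}


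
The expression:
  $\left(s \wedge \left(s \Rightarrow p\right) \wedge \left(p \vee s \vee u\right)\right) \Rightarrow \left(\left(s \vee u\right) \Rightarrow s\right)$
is always true.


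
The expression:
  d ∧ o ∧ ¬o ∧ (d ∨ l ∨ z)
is never true.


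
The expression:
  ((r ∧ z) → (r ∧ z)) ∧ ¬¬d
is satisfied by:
  {d: True}


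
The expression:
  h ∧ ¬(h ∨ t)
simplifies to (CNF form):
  False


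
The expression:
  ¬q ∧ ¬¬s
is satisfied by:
  {s: True, q: False}


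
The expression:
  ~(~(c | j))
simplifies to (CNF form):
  c | j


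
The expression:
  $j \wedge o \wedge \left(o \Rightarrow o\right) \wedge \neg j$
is never true.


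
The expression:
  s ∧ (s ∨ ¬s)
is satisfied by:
  {s: True}


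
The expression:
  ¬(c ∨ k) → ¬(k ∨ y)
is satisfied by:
  {k: True, c: True, y: False}
  {k: True, c: False, y: False}
  {c: True, k: False, y: False}
  {k: False, c: False, y: False}
  {y: True, k: True, c: True}
  {y: True, k: True, c: False}
  {y: True, c: True, k: False}


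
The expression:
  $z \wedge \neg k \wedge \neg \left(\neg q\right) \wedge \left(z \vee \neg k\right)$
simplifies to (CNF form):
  $q \wedge z \wedge \neg k$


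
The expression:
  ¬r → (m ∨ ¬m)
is always true.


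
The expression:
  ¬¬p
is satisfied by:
  {p: True}


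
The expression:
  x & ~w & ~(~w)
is never true.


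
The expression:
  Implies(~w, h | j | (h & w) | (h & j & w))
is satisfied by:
  {h: True, w: True, j: True}
  {h: True, w: True, j: False}
  {h: True, j: True, w: False}
  {h: True, j: False, w: False}
  {w: True, j: True, h: False}
  {w: True, j: False, h: False}
  {j: True, w: False, h: False}


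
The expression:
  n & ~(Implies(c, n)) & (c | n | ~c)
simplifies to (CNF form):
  False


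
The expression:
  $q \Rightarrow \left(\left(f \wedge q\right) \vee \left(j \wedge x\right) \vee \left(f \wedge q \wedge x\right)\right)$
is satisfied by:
  {j: True, f: True, x: True, q: False}
  {j: True, f: True, x: False, q: False}
  {f: True, x: True, j: False, q: False}
  {f: True, j: False, x: False, q: False}
  {j: True, x: True, f: False, q: False}
  {j: True, x: False, f: False, q: False}
  {x: True, j: False, f: False, q: False}
  {j: False, x: False, f: False, q: False}
  {j: True, q: True, f: True, x: True}
  {j: True, q: True, f: True, x: False}
  {q: True, f: True, x: True, j: False}
  {q: True, f: True, x: False, j: False}
  {q: True, j: True, x: True, f: False}


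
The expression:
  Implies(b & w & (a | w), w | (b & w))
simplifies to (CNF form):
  True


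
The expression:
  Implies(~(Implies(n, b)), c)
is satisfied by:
  {b: True, c: True, n: False}
  {b: True, c: False, n: False}
  {c: True, b: False, n: False}
  {b: False, c: False, n: False}
  {b: True, n: True, c: True}
  {b: True, n: True, c: False}
  {n: True, c: True, b: False}


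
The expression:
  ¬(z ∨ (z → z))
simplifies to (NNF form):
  False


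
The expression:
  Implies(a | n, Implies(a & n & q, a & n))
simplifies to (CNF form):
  True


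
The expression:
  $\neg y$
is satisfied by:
  {y: False}


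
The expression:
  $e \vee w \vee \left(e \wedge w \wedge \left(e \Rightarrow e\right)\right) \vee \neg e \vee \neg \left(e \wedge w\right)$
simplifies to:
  $\text{True}$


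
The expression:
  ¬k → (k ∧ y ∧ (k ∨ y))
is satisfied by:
  {k: True}


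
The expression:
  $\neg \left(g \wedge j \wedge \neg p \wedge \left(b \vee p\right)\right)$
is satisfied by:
  {p: True, g: False, b: False, j: False}
  {j: False, g: False, p: False, b: False}
  {j: True, p: True, g: False, b: False}
  {j: True, g: False, p: False, b: False}
  {b: True, p: True, j: False, g: False}
  {b: True, j: False, g: False, p: False}
  {b: True, j: True, p: True, g: False}
  {b: True, j: True, g: False, p: False}
  {p: True, g: True, b: False, j: False}
  {g: True, b: False, p: False, j: False}
  {j: True, g: True, p: True, b: False}
  {j: True, g: True, b: False, p: False}
  {p: True, g: True, b: True, j: False}
  {g: True, b: True, j: False, p: False}
  {j: True, g: True, b: True, p: True}


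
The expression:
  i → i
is always true.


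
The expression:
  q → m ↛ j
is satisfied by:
  {m: True, q: False, j: False}
  {m: False, q: False, j: False}
  {j: True, m: True, q: False}
  {j: True, m: False, q: False}
  {q: True, m: True, j: False}


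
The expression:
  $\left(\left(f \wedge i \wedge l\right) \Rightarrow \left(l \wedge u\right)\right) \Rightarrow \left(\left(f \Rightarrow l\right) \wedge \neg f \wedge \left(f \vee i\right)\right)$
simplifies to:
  $i \wedge \left(l \vee \neg f\right) \wedge \left(\neg f \vee \neg u\right)$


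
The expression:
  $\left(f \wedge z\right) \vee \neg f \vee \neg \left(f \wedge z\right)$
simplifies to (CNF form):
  $\text{True}$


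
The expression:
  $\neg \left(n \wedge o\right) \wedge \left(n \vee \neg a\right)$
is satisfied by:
  {n: False, a: False, o: False}
  {o: True, n: False, a: False}
  {n: True, o: False, a: False}
  {a: True, n: True, o: False}


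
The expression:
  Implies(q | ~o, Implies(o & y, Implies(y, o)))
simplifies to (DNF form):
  True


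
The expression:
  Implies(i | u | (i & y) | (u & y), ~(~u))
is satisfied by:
  {u: True, i: False}
  {i: False, u: False}
  {i: True, u: True}


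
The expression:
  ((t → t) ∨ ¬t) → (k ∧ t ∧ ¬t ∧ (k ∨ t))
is never true.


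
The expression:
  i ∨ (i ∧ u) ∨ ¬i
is always true.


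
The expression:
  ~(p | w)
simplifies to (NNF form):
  ~p & ~w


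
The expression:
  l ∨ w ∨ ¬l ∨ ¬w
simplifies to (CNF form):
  True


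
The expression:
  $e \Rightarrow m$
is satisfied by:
  {m: True, e: False}
  {e: False, m: False}
  {e: True, m: True}


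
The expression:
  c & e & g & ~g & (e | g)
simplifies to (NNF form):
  False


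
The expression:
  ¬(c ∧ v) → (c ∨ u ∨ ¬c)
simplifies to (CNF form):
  True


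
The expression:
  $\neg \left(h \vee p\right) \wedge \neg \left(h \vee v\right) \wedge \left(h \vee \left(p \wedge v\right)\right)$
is never true.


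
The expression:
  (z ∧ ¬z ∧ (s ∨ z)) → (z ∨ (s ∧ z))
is always true.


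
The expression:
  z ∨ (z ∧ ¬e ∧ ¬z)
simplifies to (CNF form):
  z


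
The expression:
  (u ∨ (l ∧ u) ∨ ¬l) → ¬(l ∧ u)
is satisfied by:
  {l: False, u: False}
  {u: True, l: False}
  {l: True, u: False}


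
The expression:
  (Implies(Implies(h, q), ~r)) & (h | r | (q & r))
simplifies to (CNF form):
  h & (~q | ~r)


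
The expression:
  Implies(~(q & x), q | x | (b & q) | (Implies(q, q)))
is always true.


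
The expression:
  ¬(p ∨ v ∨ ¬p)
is never true.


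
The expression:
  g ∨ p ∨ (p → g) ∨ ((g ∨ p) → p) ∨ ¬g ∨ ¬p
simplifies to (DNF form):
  True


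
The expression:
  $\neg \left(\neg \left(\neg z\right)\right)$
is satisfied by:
  {z: False}


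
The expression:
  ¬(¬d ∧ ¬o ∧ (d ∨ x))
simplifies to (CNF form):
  d ∨ o ∨ ¬x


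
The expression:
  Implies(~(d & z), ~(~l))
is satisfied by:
  {z: True, l: True, d: True}
  {z: True, l: True, d: False}
  {l: True, d: True, z: False}
  {l: True, d: False, z: False}
  {z: True, d: True, l: False}


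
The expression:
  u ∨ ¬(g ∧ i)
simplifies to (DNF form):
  u ∨ ¬g ∨ ¬i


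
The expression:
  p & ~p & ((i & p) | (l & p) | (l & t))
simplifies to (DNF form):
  False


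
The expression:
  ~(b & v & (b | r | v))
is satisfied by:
  {v: False, b: False}
  {b: True, v: False}
  {v: True, b: False}


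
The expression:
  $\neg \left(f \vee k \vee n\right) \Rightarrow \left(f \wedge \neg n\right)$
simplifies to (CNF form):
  $f \vee k \vee n$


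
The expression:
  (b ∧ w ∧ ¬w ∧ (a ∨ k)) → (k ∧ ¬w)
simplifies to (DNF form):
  True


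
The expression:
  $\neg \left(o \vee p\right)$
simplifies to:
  $\neg o \wedge \neg p$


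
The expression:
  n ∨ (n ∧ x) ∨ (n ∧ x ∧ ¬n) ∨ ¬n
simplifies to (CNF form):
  True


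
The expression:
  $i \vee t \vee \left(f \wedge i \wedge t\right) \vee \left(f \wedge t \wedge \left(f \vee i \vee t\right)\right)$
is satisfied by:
  {i: True, t: True}
  {i: True, t: False}
  {t: True, i: False}


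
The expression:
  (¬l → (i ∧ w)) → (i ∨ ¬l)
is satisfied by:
  {i: True, l: False}
  {l: False, i: False}
  {l: True, i: True}


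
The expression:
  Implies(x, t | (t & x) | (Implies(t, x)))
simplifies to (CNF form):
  True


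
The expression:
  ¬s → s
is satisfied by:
  {s: True}


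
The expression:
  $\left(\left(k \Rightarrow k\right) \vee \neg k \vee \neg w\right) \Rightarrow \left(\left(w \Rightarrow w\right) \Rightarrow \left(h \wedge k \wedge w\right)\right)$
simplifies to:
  $h \wedge k \wedge w$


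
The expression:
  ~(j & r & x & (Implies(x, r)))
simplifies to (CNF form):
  ~j | ~r | ~x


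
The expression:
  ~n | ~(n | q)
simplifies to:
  ~n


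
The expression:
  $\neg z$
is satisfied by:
  {z: False}


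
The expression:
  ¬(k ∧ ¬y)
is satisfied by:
  {y: True, k: False}
  {k: False, y: False}
  {k: True, y: True}


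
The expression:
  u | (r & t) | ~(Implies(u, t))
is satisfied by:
  {t: True, u: True, r: True}
  {t: True, u: True, r: False}
  {u: True, r: True, t: False}
  {u: True, r: False, t: False}
  {t: True, r: True, u: False}


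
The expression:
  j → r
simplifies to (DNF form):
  r ∨ ¬j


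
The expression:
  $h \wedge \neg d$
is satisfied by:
  {h: True, d: False}


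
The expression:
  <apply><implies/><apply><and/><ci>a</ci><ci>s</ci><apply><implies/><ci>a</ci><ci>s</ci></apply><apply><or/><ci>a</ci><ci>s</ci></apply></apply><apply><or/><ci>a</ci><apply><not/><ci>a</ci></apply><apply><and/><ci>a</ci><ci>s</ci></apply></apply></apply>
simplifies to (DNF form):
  <true/>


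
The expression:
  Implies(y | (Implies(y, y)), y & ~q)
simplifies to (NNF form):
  y & ~q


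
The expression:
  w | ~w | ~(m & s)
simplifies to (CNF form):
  True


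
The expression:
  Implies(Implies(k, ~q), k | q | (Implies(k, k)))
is always true.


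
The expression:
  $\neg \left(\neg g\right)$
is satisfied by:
  {g: True}


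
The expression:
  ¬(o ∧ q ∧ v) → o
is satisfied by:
  {o: True}


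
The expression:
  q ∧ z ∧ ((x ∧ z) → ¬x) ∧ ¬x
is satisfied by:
  {z: True, q: True, x: False}


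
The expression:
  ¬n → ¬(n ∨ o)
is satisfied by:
  {n: True, o: False}
  {o: False, n: False}
  {o: True, n: True}


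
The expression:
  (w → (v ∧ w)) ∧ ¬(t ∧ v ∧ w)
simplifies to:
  (v ∧ ¬t) ∨ ¬w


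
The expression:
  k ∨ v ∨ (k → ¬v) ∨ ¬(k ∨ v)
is always true.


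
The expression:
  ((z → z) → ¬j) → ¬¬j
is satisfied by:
  {j: True}


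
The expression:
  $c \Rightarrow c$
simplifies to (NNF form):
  $\text{True}$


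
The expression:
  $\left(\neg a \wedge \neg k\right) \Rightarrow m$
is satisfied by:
  {a: True, k: True, m: True}
  {a: True, k: True, m: False}
  {a: True, m: True, k: False}
  {a: True, m: False, k: False}
  {k: True, m: True, a: False}
  {k: True, m: False, a: False}
  {m: True, k: False, a: False}


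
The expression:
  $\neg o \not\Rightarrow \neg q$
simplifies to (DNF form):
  $q \wedge \neg o$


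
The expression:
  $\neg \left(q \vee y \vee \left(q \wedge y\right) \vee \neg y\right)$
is never true.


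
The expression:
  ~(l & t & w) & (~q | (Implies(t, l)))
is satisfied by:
  {q: False, w: False, t: False, l: False}
  {l: True, q: False, w: False, t: False}
  {w: True, l: False, q: False, t: False}
  {l: True, w: True, q: False, t: False}
  {q: True, l: False, w: False, t: False}
  {l: True, q: True, w: False, t: False}
  {w: True, q: True, l: False, t: False}
  {l: True, w: True, q: True, t: False}
  {t: True, l: False, q: False, w: False}
  {t: True, l: True, q: False, w: False}
  {t: True, w: True, l: False, q: False}
  {t: True, l: True, q: True, w: False}


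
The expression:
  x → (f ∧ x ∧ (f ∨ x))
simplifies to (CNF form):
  f ∨ ¬x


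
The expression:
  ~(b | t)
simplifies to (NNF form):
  ~b & ~t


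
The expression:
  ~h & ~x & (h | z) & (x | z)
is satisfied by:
  {z: True, x: False, h: False}


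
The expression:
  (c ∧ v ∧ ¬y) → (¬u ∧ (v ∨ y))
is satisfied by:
  {y: True, u: False, v: False, c: False}
  {y: False, u: False, v: False, c: False}
  {c: True, y: True, u: False, v: False}
  {c: True, y: False, u: False, v: False}
  {y: True, v: True, c: False, u: False}
  {v: True, c: False, u: False, y: False}
  {c: True, v: True, y: True, u: False}
  {c: True, v: True, y: False, u: False}
  {y: True, u: True, c: False, v: False}
  {u: True, c: False, v: False, y: False}
  {y: True, c: True, u: True, v: False}
  {c: True, u: True, y: False, v: False}
  {y: True, v: True, u: True, c: False}
  {v: True, u: True, c: False, y: False}
  {c: True, v: True, u: True, y: True}


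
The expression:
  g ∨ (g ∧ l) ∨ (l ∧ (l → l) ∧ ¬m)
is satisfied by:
  {l: True, g: True, m: False}
  {g: True, m: False, l: False}
  {l: True, g: True, m: True}
  {g: True, m: True, l: False}
  {l: True, m: False, g: False}


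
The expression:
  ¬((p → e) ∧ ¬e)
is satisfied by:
  {e: True, p: True}
  {e: True, p: False}
  {p: True, e: False}


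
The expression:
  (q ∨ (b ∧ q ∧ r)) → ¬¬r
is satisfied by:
  {r: True, q: False}
  {q: False, r: False}
  {q: True, r: True}


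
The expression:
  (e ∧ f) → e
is always true.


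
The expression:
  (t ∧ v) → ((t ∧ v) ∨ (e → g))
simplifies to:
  True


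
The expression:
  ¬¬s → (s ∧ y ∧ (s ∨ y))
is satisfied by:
  {y: True, s: False}
  {s: False, y: False}
  {s: True, y: True}


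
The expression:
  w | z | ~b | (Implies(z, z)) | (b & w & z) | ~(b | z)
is always true.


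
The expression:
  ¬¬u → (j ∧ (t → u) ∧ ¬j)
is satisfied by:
  {u: False}


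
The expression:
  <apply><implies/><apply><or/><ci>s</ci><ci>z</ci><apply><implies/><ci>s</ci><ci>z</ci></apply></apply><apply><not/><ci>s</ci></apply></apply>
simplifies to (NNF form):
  <apply><not/><ci>s</ci></apply>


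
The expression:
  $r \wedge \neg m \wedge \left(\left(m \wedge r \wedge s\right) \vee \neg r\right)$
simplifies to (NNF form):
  $\text{False}$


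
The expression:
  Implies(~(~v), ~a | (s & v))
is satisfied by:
  {s: True, v: False, a: False}
  {v: False, a: False, s: False}
  {s: True, a: True, v: False}
  {a: True, v: False, s: False}
  {s: True, v: True, a: False}
  {v: True, s: False, a: False}
  {s: True, a: True, v: True}


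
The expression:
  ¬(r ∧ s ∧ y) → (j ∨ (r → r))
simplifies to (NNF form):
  True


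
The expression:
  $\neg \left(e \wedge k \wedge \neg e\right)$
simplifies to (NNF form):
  $\text{True}$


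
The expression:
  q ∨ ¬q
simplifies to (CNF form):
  True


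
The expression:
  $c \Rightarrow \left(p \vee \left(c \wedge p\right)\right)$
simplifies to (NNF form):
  $p \vee \neg c$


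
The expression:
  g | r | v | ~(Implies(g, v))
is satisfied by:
  {r: True, v: True, g: True}
  {r: True, v: True, g: False}
  {r: True, g: True, v: False}
  {r: True, g: False, v: False}
  {v: True, g: True, r: False}
  {v: True, g: False, r: False}
  {g: True, v: False, r: False}


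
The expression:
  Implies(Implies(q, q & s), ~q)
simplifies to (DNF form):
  ~q | ~s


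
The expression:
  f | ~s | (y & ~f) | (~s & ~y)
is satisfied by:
  {y: True, f: True, s: False}
  {y: True, s: False, f: False}
  {f: True, s: False, y: False}
  {f: False, s: False, y: False}
  {y: True, f: True, s: True}
  {y: True, s: True, f: False}
  {f: True, s: True, y: False}


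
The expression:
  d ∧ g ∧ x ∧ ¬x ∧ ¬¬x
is never true.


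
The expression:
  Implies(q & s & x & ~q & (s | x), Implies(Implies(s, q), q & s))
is always true.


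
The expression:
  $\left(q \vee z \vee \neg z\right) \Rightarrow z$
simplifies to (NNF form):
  $z$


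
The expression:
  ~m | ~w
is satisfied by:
  {w: False, m: False}
  {m: True, w: False}
  {w: True, m: False}


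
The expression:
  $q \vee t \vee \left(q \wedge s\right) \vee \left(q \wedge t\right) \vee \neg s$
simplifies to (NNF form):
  $q \vee t \vee \neg s$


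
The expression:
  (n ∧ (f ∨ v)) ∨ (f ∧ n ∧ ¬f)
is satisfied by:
  {v: True, f: True, n: True}
  {v: True, n: True, f: False}
  {f: True, n: True, v: False}


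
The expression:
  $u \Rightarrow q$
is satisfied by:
  {q: True, u: False}
  {u: False, q: False}
  {u: True, q: True}


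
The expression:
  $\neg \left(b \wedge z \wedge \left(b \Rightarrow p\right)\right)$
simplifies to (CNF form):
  $\neg b \vee \neg p \vee \neg z$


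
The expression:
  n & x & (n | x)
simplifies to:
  n & x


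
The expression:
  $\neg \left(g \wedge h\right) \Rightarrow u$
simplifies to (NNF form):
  $u \vee \left(g \wedge h\right)$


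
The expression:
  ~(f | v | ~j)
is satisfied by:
  {j: True, v: False, f: False}


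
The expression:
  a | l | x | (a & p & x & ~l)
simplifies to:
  a | l | x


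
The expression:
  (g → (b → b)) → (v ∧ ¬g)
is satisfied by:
  {v: True, g: False}


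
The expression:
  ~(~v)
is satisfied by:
  {v: True}


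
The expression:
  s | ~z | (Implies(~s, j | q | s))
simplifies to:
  j | q | s | ~z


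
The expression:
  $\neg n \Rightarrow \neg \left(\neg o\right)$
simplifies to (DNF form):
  $n \vee o$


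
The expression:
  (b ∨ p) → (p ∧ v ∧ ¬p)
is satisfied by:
  {p: False, b: False}


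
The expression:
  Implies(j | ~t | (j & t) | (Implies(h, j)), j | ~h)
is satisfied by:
  {t: True, j: True, h: False}
  {t: True, j: False, h: False}
  {j: True, t: False, h: False}
  {t: False, j: False, h: False}
  {h: True, t: True, j: True}
  {h: True, t: True, j: False}
  {h: True, j: True, t: False}


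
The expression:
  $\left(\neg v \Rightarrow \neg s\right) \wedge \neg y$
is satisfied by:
  {v: True, s: False, y: False}
  {s: False, y: False, v: False}
  {v: True, s: True, y: False}


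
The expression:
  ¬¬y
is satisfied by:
  {y: True}


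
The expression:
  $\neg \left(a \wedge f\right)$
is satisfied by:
  {a: False, f: False}
  {f: True, a: False}
  {a: True, f: False}


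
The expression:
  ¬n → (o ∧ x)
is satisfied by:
  {n: True, o: True, x: True}
  {n: True, o: True, x: False}
  {n: True, x: True, o: False}
  {n: True, x: False, o: False}
  {o: True, x: True, n: False}


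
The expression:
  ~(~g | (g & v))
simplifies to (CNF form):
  g & ~v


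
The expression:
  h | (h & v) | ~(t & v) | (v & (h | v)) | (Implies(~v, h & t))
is always true.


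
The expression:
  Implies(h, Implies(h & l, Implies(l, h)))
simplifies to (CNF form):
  True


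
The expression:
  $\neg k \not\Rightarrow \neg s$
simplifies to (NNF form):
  $s \wedge \neg k$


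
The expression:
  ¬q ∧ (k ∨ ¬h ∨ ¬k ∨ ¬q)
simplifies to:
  ¬q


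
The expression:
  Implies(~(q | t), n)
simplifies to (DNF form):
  n | q | t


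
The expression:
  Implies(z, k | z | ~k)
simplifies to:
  True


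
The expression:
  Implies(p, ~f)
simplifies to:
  ~f | ~p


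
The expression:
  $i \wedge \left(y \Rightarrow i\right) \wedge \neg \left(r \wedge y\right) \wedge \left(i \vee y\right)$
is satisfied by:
  {i: True, y: False, r: False}
  {i: True, r: True, y: False}
  {i: True, y: True, r: False}


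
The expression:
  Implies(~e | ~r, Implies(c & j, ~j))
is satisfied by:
  {r: True, e: True, c: False, j: False}
  {r: True, e: False, c: False, j: False}
  {e: True, r: False, c: False, j: False}
  {r: False, e: False, c: False, j: False}
  {r: True, j: True, e: True, c: False}
  {r: True, j: True, e: False, c: False}
  {j: True, e: True, r: False, c: False}
  {j: True, r: False, e: False, c: False}
  {r: True, c: True, e: True, j: False}
  {r: True, c: True, e: False, j: False}
  {c: True, e: True, r: False, j: False}
  {c: True, r: False, e: False, j: False}
  {r: True, j: True, c: True, e: True}


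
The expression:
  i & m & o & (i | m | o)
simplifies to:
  i & m & o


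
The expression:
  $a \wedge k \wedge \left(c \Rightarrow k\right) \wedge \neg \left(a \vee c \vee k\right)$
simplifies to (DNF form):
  $\text{False}$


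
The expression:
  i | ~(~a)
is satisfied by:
  {i: True, a: True}
  {i: True, a: False}
  {a: True, i: False}


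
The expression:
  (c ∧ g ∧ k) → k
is always true.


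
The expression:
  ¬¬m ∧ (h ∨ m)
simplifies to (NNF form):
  m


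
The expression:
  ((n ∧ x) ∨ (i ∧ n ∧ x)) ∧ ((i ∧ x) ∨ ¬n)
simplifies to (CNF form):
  i ∧ n ∧ x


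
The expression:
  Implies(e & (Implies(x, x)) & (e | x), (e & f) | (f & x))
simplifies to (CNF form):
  f | ~e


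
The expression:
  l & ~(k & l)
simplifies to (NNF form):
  l & ~k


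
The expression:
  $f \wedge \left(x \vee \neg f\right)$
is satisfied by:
  {x: True, f: True}


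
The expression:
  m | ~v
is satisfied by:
  {m: True, v: False}
  {v: False, m: False}
  {v: True, m: True}


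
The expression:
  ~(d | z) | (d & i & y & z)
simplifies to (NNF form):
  (d | ~z) & (i | ~z) & (y | ~z) & (z | ~d)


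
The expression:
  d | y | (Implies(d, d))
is always true.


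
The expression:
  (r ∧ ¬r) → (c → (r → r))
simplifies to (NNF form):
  True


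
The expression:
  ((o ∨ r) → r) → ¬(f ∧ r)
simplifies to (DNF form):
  ¬f ∨ ¬r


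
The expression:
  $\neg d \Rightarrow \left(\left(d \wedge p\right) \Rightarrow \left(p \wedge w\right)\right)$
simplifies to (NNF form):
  $\text{True}$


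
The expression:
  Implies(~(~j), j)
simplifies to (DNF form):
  True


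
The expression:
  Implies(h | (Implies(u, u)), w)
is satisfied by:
  {w: True}


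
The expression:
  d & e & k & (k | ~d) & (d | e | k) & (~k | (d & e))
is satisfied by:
  {e: True, d: True, k: True}


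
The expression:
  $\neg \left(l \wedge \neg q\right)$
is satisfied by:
  {q: True, l: False}
  {l: False, q: False}
  {l: True, q: True}


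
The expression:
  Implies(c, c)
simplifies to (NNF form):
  True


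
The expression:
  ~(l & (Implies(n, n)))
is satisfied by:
  {l: False}


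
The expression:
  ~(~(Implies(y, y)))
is always true.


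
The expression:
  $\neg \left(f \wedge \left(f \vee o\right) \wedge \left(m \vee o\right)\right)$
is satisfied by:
  {o: False, f: False, m: False}
  {m: True, o: False, f: False}
  {o: True, m: False, f: False}
  {m: True, o: True, f: False}
  {f: True, m: False, o: False}


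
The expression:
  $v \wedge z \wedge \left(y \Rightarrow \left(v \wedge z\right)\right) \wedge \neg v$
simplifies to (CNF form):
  $\text{False}$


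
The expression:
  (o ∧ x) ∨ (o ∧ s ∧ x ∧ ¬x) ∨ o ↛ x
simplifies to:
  o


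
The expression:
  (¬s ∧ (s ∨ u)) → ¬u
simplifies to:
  s ∨ ¬u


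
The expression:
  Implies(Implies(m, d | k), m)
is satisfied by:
  {m: True}


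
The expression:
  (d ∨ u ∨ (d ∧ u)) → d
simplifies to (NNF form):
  d ∨ ¬u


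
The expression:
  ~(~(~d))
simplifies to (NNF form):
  ~d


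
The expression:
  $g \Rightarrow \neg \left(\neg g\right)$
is always true.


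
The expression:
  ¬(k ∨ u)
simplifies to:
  ¬k ∧ ¬u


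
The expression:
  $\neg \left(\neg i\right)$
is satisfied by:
  {i: True}


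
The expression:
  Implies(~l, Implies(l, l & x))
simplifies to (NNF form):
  True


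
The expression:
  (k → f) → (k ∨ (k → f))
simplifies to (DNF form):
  True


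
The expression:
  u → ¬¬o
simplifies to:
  o ∨ ¬u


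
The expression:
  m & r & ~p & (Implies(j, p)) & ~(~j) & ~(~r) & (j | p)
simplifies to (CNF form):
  False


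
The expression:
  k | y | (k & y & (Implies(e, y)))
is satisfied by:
  {y: True, k: True}
  {y: True, k: False}
  {k: True, y: False}


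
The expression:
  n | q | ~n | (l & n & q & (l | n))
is always true.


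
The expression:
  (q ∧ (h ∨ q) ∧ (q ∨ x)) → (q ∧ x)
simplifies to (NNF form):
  x ∨ ¬q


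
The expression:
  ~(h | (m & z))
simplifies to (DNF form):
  (~h & ~m) | (~h & ~z)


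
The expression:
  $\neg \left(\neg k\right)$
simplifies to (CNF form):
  $k$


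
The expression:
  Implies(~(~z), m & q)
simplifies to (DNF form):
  ~z | (m & q)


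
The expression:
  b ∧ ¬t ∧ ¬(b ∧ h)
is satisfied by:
  {b: True, h: False, t: False}


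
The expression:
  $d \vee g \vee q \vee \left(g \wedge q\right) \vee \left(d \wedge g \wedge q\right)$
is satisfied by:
  {d: True, q: True, g: True}
  {d: True, q: True, g: False}
  {d: True, g: True, q: False}
  {d: True, g: False, q: False}
  {q: True, g: True, d: False}
  {q: True, g: False, d: False}
  {g: True, q: False, d: False}


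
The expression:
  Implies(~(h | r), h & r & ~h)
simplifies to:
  h | r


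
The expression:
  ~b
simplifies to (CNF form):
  ~b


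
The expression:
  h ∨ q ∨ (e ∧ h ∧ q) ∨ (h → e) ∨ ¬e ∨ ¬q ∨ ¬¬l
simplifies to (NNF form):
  True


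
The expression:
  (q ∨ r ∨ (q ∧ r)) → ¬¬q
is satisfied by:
  {q: True, r: False}
  {r: False, q: False}
  {r: True, q: True}


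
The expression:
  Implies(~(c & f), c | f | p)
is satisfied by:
  {c: True, p: True, f: True}
  {c: True, p: True, f: False}
  {c: True, f: True, p: False}
  {c: True, f: False, p: False}
  {p: True, f: True, c: False}
  {p: True, f: False, c: False}
  {f: True, p: False, c: False}


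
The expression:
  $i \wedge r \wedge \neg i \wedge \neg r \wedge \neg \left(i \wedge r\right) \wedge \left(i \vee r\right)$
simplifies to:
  $\text{False}$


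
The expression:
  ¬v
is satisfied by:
  {v: False}


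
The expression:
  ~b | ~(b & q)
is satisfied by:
  {q: False, b: False}
  {b: True, q: False}
  {q: True, b: False}


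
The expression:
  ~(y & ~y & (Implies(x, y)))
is always true.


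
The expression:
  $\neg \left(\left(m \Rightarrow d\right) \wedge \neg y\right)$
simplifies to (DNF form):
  $y \vee \left(m \wedge \neg d\right)$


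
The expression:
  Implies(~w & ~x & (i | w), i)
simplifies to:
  True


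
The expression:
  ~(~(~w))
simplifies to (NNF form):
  ~w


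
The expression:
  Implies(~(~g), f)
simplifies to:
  f | ~g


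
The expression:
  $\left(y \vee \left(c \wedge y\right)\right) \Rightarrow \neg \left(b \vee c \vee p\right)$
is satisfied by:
  {p: False, b: False, y: False, c: False}
  {c: True, p: False, b: False, y: False}
  {b: True, c: False, p: False, y: False}
  {c: True, b: True, p: False, y: False}
  {p: True, c: False, b: False, y: False}
  {c: True, p: True, b: False, y: False}
  {b: True, p: True, c: False, y: False}
  {c: True, b: True, p: True, y: False}
  {y: True, c: False, p: False, b: False}


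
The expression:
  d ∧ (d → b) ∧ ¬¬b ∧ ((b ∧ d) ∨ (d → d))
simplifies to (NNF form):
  b ∧ d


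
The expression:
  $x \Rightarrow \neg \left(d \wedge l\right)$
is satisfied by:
  {l: False, d: False, x: False}
  {x: True, l: False, d: False}
  {d: True, l: False, x: False}
  {x: True, d: True, l: False}
  {l: True, x: False, d: False}
  {x: True, l: True, d: False}
  {d: True, l: True, x: False}


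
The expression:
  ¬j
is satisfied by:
  {j: False}


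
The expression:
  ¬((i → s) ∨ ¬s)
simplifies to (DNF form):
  False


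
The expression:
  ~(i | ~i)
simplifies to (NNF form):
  False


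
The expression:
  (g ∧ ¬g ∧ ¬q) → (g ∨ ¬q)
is always true.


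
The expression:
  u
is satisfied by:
  {u: True}


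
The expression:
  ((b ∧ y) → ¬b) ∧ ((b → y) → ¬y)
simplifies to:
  ¬y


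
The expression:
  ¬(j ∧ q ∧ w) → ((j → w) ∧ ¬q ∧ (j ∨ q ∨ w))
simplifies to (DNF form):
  (j ∧ w) ∨ (w ∧ ¬q)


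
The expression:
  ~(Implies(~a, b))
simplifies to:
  ~a & ~b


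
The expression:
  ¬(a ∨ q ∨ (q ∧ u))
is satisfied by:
  {q: False, a: False}


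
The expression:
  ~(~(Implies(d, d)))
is always true.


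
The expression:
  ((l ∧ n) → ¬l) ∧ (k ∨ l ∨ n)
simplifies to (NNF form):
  (k ∧ ¬l) ∨ (l ∧ ¬n) ∨ (n ∧ ¬l)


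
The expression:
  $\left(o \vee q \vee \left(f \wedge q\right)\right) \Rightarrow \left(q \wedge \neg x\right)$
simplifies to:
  $\left(q \wedge \neg x\right) \vee \left(\neg o \wedge \neg q\right)$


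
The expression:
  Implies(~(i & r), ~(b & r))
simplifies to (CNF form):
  i | ~b | ~r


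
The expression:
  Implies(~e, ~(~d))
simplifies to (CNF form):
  d | e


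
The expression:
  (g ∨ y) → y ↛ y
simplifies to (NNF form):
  ¬g ∧ ¬y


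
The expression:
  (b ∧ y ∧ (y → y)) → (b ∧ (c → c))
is always true.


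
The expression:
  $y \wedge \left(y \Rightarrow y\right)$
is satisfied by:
  {y: True}


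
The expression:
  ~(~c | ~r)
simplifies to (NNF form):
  c & r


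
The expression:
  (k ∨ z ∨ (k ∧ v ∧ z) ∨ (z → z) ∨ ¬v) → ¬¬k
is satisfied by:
  {k: True}


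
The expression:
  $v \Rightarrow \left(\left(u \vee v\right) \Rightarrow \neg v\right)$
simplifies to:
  $\neg v$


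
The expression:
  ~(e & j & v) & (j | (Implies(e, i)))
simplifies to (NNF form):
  ~e | (i & ~j) | (j & ~v)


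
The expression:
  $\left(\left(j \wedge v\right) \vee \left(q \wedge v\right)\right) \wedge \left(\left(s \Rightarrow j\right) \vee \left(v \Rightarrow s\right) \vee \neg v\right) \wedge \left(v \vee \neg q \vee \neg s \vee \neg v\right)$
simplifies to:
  $v \wedge \left(j \vee q\right)$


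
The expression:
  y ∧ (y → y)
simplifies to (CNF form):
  y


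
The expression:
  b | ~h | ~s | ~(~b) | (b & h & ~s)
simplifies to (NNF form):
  b | ~h | ~s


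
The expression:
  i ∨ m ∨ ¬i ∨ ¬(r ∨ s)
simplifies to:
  True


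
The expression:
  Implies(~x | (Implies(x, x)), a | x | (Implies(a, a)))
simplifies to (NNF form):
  True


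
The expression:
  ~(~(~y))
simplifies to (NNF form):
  ~y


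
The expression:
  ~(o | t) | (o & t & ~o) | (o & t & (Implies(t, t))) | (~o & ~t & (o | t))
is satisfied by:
  {o: False, t: False}
  {t: True, o: True}


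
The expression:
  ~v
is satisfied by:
  {v: False}


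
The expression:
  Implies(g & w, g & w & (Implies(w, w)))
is always true.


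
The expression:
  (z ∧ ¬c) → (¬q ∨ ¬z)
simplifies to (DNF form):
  c ∨ ¬q ∨ ¬z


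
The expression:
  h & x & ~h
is never true.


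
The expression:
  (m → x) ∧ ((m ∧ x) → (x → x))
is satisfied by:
  {x: True, m: False}
  {m: False, x: False}
  {m: True, x: True}


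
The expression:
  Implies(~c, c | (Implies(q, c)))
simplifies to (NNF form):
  c | ~q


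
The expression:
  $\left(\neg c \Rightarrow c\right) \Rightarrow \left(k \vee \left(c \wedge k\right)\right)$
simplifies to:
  $k \vee \neg c$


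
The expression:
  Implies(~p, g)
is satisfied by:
  {g: True, p: True}
  {g: True, p: False}
  {p: True, g: False}


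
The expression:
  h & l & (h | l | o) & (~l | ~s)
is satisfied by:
  {h: True, l: True, s: False}


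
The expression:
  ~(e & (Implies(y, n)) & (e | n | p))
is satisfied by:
  {y: True, n: False, e: False}
  {n: False, e: False, y: False}
  {y: True, n: True, e: False}
  {n: True, y: False, e: False}
  {e: True, y: True, n: False}


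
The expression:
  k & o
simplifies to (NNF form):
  k & o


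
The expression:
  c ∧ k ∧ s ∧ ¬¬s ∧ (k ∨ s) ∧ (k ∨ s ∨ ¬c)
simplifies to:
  c ∧ k ∧ s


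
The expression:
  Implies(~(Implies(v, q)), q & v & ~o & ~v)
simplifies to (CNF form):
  q | ~v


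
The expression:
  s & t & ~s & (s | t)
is never true.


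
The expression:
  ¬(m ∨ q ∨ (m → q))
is never true.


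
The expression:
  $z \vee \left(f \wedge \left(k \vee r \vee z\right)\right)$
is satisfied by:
  {r: True, k: True, z: True, f: True}
  {r: True, z: True, f: True, k: False}
  {k: True, z: True, f: True, r: False}
  {z: True, f: True, k: False, r: False}
  {k: True, z: True, r: True, f: False}
  {z: True, r: True, k: False, f: False}
  {z: True, k: True, r: False, f: False}
  {z: True, r: False, f: False, k: False}
  {k: True, r: True, f: True, z: False}
  {r: True, f: True, k: False, z: False}
  {k: True, f: True, r: False, z: False}


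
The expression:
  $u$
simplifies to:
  $u$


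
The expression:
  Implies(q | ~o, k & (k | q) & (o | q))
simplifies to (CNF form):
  (k | o) & (o | q) & (k | ~q) & (q | ~q)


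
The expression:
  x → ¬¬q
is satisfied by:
  {q: True, x: False}
  {x: False, q: False}
  {x: True, q: True}


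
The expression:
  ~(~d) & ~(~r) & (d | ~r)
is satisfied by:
  {r: True, d: True}


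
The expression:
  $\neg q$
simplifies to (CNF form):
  $\neg q$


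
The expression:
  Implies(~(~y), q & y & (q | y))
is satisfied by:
  {q: True, y: False}
  {y: False, q: False}
  {y: True, q: True}


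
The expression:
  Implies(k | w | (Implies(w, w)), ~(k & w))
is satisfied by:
  {w: False, k: False}
  {k: True, w: False}
  {w: True, k: False}


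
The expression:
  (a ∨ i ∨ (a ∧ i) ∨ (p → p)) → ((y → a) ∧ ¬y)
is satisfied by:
  {y: False}


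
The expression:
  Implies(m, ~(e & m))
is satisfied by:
  {m: False, e: False}
  {e: True, m: False}
  {m: True, e: False}


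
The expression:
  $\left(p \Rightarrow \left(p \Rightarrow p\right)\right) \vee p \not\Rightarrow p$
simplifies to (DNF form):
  $\text{True}$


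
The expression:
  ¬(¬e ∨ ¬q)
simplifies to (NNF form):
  e ∧ q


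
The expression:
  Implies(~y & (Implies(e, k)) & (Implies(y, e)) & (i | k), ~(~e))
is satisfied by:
  {y: True, e: True, k: False, i: False}
  {y: True, i: True, e: True, k: False}
  {y: True, e: True, k: True, i: False}
  {y: True, i: True, e: True, k: True}
  {y: True, k: False, e: False, i: False}
  {y: True, i: True, k: False, e: False}
  {y: True, k: True, e: False, i: False}
  {y: True, i: True, k: True, e: False}
  {e: True, i: False, k: False, y: False}
  {i: True, e: True, k: False, y: False}
  {e: True, k: True, i: False, y: False}
  {i: True, e: True, k: True, y: False}
  {i: False, k: False, e: False, y: False}


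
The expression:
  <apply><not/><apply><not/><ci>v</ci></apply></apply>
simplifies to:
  <ci>v</ci>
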